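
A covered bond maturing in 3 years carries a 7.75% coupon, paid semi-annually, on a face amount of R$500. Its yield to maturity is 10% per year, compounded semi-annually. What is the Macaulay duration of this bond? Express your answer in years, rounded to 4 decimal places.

2.7244 years

Periodic yield y = 0.05. Discount each cash flow and weight by its period:
  t   CF        PV=CF/(1+0.05)^t    t·PV
  1       19.375        18.4524        18.4524
  2       19.375        17.5737        35.1474
  3       19.375        16.7369        50.2106
  4       19.375        15.9399        63.7594
  5       19.375        15.1808        75.9041
  6      519.375       387.5656     2,325.3937
  Σ                    471.4492     2,568.8676
Price P = Σ PV = 471.4492.
Macaulay duration = Σ(t·PV) / P = 2,568.8676 / 471.4492 = 5.44887 half-year periods.
In years: 5.44887 / 2 = 2.72444 years.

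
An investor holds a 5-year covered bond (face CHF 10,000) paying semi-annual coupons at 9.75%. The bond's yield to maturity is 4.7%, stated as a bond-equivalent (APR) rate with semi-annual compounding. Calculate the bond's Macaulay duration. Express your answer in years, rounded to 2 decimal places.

4.18 years

Periodic yield y = 0.0235. Discount each cash flow and weight by its period:
  t   CF        PV=CF/(1+0.0235)^t    t·PV
  1       487.50       476.3068       476.3068
  2       487.50       465.3706       930.7412
  3       487.50       454.6855     1,364.0564
  4       487.50       444.2457     1,776.9828
  5       487.50       434.0456     2,170.2281
  6       487.50       424.0798     2,544.4785
  7       487.50       414.3427     2,900.3989
  8       487.50       404.8292     3,238.6337
  9       487.50       395.5342     3,559.8074
  10   10,487.50     8,313.6838    83,136.8382
  Σ                 12,227.1238   102,098.4721
Price P = Σ PV = 12,227.1238.
Macaulay duration = Σ(t·PV) / P = 102,098.4721 / 12,227.1238 = 8.35016 half-year periods.
In years: 8.35016 / 2 = 4.17508 years.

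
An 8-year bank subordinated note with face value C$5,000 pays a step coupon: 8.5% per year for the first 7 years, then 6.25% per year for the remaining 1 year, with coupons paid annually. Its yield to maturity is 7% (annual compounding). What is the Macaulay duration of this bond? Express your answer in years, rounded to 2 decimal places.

6.18 years

Periodic yield y = 0.07. Discount each cash flow and weight by its year:
  t   CF        PV=CF/(1+0.07)^t    t·PV
  1       425.00       397.1963       397.1963
  2       425.00       371.2115       742.4229
  3       425.00       346.9266     1,040.7798
  4       425.00       324.2305     1,296.9219
  5       425.00       303.0191     1,515.0956
  6       425.00       283.1954     1,699.1727
  7       425.00       264.6686     1,852.6805
  8     5,312.50     3,091.9234    24,735.3869
  Σ                  5,382.3714    33,279.6566
Price P = Σ PV = 5,382.3714.
Macaulay duration = Σ(t·PV) / P = 33,279.6566 / 5,382.3714 = 6.18308 years.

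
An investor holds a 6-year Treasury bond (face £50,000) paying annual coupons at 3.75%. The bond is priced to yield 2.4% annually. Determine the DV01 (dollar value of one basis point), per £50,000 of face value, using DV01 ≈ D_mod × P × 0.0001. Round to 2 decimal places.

Periodic yield y = 0.024.
  t   CF        PV=CF/(1+0.024)^t    t·PV
  1     1,875.00     1,831.0547     1,831.0547
  2     1,875.00     1,788.1393     3,576.2787
  3     1,875.00     1,746.2298     5,238.6895
  4     1,875.00     1,705.3026     6,821.2103
  5     1,875.00     1,665.3345     8,326.6727
  6    51,875.00    44,994.3902   269,966.3409
  Σ                 53,730.4511   295,760.2468
P = 53,730.4511; D_Mac = 5.50452 yrs; D_mod = 5.37551 yrs.
DV01 ≈ 5.37551 × 53,730.4511 × 0.0001 = 28.882837.

£28.88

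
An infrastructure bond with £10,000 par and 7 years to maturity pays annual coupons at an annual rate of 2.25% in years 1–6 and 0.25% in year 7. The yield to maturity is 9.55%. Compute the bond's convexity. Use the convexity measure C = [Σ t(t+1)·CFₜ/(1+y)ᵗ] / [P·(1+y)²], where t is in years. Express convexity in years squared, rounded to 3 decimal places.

With y = 0.0955:
  t   CF        PV=CF/(1+0.0955)^t    t·PV        t(t+1)·PV
  1       225.00       205.3857       205.3857         410.7713
  2       225.00       187.4812       374.9624       1,124.8873
  3       225.00       171.1376       513.4127       2,053.6509
  4       225.00       156.2187       624.8748       3,124.3738
  5       225.00       142.6004       713.0018       4,278.0107
  6       225.00       130.1692       781.0152       5,467.1063
  7    10,025.00     5,294.1679    37,059.1751     296,473.4007
  Σ                  6,287.1606    40,271.8276     312,932.2010
P = 6,287.1606.
Convexity = Σ t(t+1)·PV / [P·(1+y)²] = 312,932.2010 / (6,287.1606 × 1.200120) = 41.47352.

41.474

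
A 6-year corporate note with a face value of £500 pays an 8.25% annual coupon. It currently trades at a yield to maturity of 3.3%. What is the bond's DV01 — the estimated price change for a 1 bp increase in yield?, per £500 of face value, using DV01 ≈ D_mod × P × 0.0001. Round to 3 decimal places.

£0.312

Periodic yield y = 0.033.
  t   CF        PV=CF/(1+0.033)^t    t·PV
  1        41.25        39.9322        39.9322
  2        41.25        38.6566        77.3131
  3        41.25        37.4217       112.2650
  4        41.25        36.2262       144.9048
  5        41.25        35.0689       175.3446
  6       541.25       445.4469     2,672.6816
  Σ                    632.7525     3,222.4413
P = 632.7525; D_Mac = 5.09274 yrs; D_mod = 4.93004 yrs.
DV01 ≈ 4.93004 × 632.7525 × 0.0001 = 0.311950.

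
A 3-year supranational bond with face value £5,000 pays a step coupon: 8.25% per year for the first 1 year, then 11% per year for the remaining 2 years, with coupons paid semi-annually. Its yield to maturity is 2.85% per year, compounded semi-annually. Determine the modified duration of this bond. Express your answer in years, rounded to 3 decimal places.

Periodic yield y = 0.01425. First find Macaulay duration:
  t   CF        PV=CF/(1+0.01425)^t    t·PV
  1       206.25       203.3522       203.3522
  2       206.25       200.4952       400.9903
  3       275.00       263.5710       790.7130
  4       275.00       259.8679     1,039.4716
  5       275.00       256.2168     1,281.0840
  6     5,275.00     4,845.6536    29,073.9217
  Σ                  6,029.1567    32,789.5329
P = 6,029.1567; Macaulay duration = 32,789.5329 / 6,029.1567 = 5.43849 half-year periods = 2.71925 years.
Modified duration = D_Mac / (1 + y) = 2.71925 / 1.01425 = 2.68104 years.

2.681 years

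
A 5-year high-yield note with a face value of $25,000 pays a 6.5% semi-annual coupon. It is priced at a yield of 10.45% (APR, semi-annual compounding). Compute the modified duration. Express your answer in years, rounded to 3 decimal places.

Periodic yield y = 0.05225. First find Macaulay duration:
  t   CF        PV=CF/(1+0.05225)^t    t·PV
  1       812.50       772.1549       772.1549
  2       812.50       733.8132     1,467.6263
  3       812.50       697.3753     2,092.1259
  4       812.50       662.7468     2,650.9872
  5       812.50       629.8378     3,149.1888
  6       812.50       598.5629     3,591.3771
  7       812.50       568.8409     3,981.8864
  8       812.50       540.5948     4,324.7587
  9       812.50       513.7513     4,623.7620
  10   25,812.50    15,511.0331   155,110.3311
  Σ                 21,228.7110   181,764.1985
P = 21,228.7110; Macaulay duration = 181,764.1985 / 21,228.7110 = 8.56219 half-year periods = 4.28109 years.
Modified duration = D_Mac / (1 + y) = 4.28109 / 1.05225 = 4.06851 years.

4.069 years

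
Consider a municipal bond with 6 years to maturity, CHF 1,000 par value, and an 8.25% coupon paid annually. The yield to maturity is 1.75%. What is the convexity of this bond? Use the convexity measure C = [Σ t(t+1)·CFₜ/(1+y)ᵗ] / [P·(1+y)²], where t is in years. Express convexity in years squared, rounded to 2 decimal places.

With y = 0.0175:
  t   CF        PV=CF/(1+0.0175)^t    t·PV        t(t+1)·PV
  1        82.50        81.0811        81.0811         162.1622
  2        82.50        79.6866       159.3731         478.1194
  3        82.50        78.3160       234.9481         939.7924
  4        82.50        76.9691       307.8763       1,539.3815
  5        82.50        75.6453       378.2264       2,269.3585
  6     1,082.50       975.4868     5,852.9208      40,970.4457
  Σ                  1,367.1848     7,014.4259      46,359.2597
P = 1,367.1848.
Convexity = Σ t(t+1)·PV / [P·(1+y)²] = 46,359.2597 / (1,367.1848 × 1.035306) = 32.75220.

32.75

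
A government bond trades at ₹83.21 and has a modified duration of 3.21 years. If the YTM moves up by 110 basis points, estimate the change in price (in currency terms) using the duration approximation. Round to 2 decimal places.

Duration approximation: ΔP/P ≈ -D_mod · Δy = -3.21 × (+0.011) = -0.035310.
ΔP ≈ 83.21 × (-0.035310) = -2.9381451.

-₹2.94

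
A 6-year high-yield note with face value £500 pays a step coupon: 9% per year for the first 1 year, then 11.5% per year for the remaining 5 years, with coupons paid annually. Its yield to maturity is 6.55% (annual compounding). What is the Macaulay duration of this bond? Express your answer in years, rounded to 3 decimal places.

Periodic yield y = 0.0655. Discount each cash flow and weight by its year:
  t   CF        PV=CF/(1+0.0655)^t    t·PV
  1        45.00        42.2337        42.2337
  2        57.50        50.6478       101.2957
  3        57.50        47.5343       142.6030
  4        57.50        44.6122       178.4490
  5        57.50        41.8698       209.3488
  6       557.50       380.9993     2,285.9956
  Σ                    607.8972     2,959.9258
Price P = Σ PV = 607.8972.
Macaulay duration = Σ(t·PV) / P = 2,959.9258 / 607.8972 = 4.86912 years.

4.869 years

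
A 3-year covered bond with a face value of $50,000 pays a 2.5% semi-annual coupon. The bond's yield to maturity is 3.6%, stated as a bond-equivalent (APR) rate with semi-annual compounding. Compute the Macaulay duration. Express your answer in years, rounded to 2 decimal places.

2.91 years

Periodic yield y = 0.018. Discount each cash flow and weight by its period:
  t   CF        PV=CF/(1+0.018)^t    t·PV
  1       625.00       613.9489       613.9489
  2       625.00       603.0932     1,206.1865
  3       625.00       592.4295     1,777.2885
  4       625.00       581.9543     2,327.8173
  5       625.00       571.6644     2,858.3219
  6    50,625.00    45,486.0651   272,916.3904
  Σ                 48,449.1554   281,699.9535
Price P = Σ PV = 48,449.1554.
Macaulay duration = Σ(t·PV) / P = 281,699.9535 / 48,449.1554 = 5.81434 half-year periods.
In years: 5.81434 / 2 = 2.90717 years.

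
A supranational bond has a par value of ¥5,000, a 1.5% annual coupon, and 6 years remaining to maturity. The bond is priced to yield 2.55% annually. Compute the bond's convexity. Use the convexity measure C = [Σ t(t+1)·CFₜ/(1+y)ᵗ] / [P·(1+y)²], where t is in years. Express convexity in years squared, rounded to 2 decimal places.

37.95

With y = 0.0255:
  t   CF        PV=CF/(1+0.0255)^t    t·PV        t(t+1)·PV
  1        75.00        73.1351        73.1351         146.2701
  2        75.00        71.3165       142.6330         427.8989
  3        75.00        69.5431       208.6294         834.5176
  4        75.00        67.8139       271.2555       1,356.2776
  5        75.00        66.1276       330.6381       1,983.8288
  6     5,075.00     4,363.3702    26,180.2210     183,261.5472
  Σ                  4,711.3064    27,206.5121     188,010.3403
P = 4,711.3064.
Convexity = Σ t(t+1)·PV / [P·(1+y)²] = 188,010.3403 / (4,711.3064 × 1.051650) = 37.94627.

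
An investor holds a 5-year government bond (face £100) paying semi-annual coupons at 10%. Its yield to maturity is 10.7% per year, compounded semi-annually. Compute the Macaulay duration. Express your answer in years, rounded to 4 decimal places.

Periodic yield y = 0.0535. Discount each cash flow and weight by its period:
  t   CF        PV=CF/(1+0.0535)^t    t·PV
  1         5.00         4.7461         4.7461
  2         5.00         4.5051         9.0101
  3         5.00         4.2763        12.8288
  4         5.00         4.0591        16.2365
  5         5.00         3.8530        19.2649
  6         5.00         3.6573        21.9439
  7         5.00         3.4716        24.3011
  8         5.00         3.2953        26.3623
  9         5.00         3.1279        28.1515
  10      105.00        62.3511       623.5107
  Σ                     97.3427       786.3560
Price P = Σ PV = 97.3427.
Macaulay duration = Σ(t·PV) / P = 786.3560 / 97.3427 = 8.07822 half-year periods.
In years: 8.07822 / 2 = 4.03911 years.

4.0391 years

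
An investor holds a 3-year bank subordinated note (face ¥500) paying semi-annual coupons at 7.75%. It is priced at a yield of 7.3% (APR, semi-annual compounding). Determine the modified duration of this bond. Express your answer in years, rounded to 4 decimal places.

2.6393 years

Periodic yield y = 0.0365. First find Macaulay duration:
  t   CF        PV=CF/(1+0.0365)^t    t·PV
  1       19.375        18.6927        18.6927
  2       19.375        18.0345        36.0689
  3       19.375        17.3994        52.1981
  4       19.375        16.7867        67.1467
  5       19.375        16.1955        80.9777
  6      519.375       418.8564     2,513.1387
  Σ                    505.9652     2,768.2228
P = 505.9652; Macaulay duration = 2,768.2228 / 505.9652 = 5.47117 half-year periods = 2.73559 years.
Modified duration = D_Mac / (1 + y) = 2.73559 / 1.0365 = 2.63925 years.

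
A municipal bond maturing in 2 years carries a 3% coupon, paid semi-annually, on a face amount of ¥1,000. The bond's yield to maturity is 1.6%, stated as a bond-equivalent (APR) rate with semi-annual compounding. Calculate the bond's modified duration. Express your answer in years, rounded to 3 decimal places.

Periodic yield y = 0.008. First find Macaulay duration:
  t   CF        PV=CF/(1+0.008)^t    t·PV
  1        15.00        14.8810        14.8810
  2        15.00        14.7628        29.5257
  3        15.00        14.6457        43.9371
  4     1,015.00       983.1594     3,932.6374
  Σ                  1,027.4488     4,020.9811
P = 1,027.4488; Macaulay duration = 4,020.9811 / 1,027.4488 = 3.91356 half-year periods = 1.95678 years.
Modified duration = D_Mac / (1 + y) = 1.95678 / 1.008 = 1.94125 years.

1.941 years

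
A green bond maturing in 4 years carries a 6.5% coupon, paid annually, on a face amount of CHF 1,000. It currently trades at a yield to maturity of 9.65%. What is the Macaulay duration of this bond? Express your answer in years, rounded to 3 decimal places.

3.627 years

Periodic yield y = 0.0965. Discount each cash flow and weight by its year:
  t   CF        PV=CF/(1+0.0965)^t    t·PV
  1        65.00        59.2795        59.2795
  2        65.00        54.0625       108.1250
  3        65.00        49.3046       147.9138
  4     1,065.00       736.7414     2,946.9655
  Σ                    899.3880     3,262.2838
Price P = Σ PV = 899.3880.
Macaulay duration = Σ(t·PV) / P = 3,262.2838 / 899.3880 = 3.62723 years.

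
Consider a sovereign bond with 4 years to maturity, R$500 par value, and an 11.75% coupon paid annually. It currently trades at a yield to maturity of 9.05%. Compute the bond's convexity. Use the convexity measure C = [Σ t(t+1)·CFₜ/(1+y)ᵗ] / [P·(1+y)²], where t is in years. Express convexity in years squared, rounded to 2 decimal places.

With y = 0.0905:
  t   CF        PV=CF/(1+0.0905)^t    t·PV        t(t+1)·PV
  1        58.75        53.8744        53.8744         107.7487
  2        58.75        49.4034        98.8067         296.4202
  3        58.75        45.3034       135.9102         543.6409
  4       558.75       395.1071     1,580.4285       7,902.1424
  Σ                    543.6883     1,869.0198       8,849.9522
P = 543.6883.
Convexity = Σ t(t+1)·PV / [P·(1+y)²] = 8,849.9522 / (543.6883 × 1.189190) = 13.68799.

13.69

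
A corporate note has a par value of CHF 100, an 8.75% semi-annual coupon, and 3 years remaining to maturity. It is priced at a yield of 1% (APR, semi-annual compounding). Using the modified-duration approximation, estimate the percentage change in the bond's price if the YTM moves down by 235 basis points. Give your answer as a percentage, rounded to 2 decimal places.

+6.40%

Periodic yield y = 0.005. Modified duration first:
  t   CF        PV=CF/(1+0.005)^t    t·PV
  1        4.375         4.3532         4.3532
  2        4.375         4.3316         8.6632
  3        4.375         4.3100        12.9301
  4        4.375         4.2886        17.1543
  5        4.375         4.2672        21.3362
  6      104.375       101.2978       607.7869
  Σ                    122.8485       672.2240
P = 122.8485; D_Mac = 5.47198 half-year periods = 2.73599 yrs; D_mod = 2.73599/(1+0.005) = 2.72238 yrs.
ΔP/P ≈ -D_mod · Δy = -2.72238 × (-0.0235) = +0.063976 = +6.3976%.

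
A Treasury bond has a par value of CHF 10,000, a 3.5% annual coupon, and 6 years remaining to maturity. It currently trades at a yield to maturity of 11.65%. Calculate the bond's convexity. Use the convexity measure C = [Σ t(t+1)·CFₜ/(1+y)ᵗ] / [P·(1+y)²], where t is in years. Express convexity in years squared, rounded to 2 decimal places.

With y = 0.1165:
  t   CF        PV=CF/(1+0.1165)^t    t·PV        t(t+1)·PV
  1       350.00       313.4796       313.4796         626.9592
  2       350.00       280.7699       561.5399       1,684.6196
  3       350.00       251.4733       754.4199       3,017.6795
  4       350.00       225.2336       900.9343       4,504.6715
  5       350.00       201.7318     1,008.6591       6,051.9546
  6    10,350.00     5,343.0346    32,058.2075     224,407.4526
  Σ                  6,615.7228    35,597.2403     240,293.3370
P = 6,615.7228.
Convexity = Σ t(t+1)·PV / [P·(1+y)²] = 240,293.3370 / (6,615.7228 × 1.246572) = 29.13714.

29.14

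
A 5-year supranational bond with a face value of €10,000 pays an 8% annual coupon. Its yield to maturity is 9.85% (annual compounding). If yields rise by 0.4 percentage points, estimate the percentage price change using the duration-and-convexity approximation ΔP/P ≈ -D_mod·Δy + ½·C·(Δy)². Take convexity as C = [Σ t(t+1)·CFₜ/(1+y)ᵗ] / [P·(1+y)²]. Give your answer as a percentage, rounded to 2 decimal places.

With y = 0.0985:
  t   CF        PV=CF/(1+0.0985)^t    t·PV        t(t+1)·PV
  1       800.00       728.2658       728.2658       1,456.5316
  2       800.00       662.9639     1,325.9278       3,977.7833
  3       800.00       603.5174     1,810.5522       7,242.2089
  4       800.00       549.4014     2,197.6055      10,988.0275
  5    10,800.00     6,751.8603    33,759.3016     202,555.8096
  Σ                  9,296.0088    39,821.6529     226,220.3609
P = 9,296.0088; D_Mac = 4.28374 yrs; D_mod = 3.89962 yrs; C = 20.16671.
Duration effect: -3.89962 × (+0.004) = -0.015598
Convexity effect: 0.5 × 20.16671 × (0.004)² = +0.0001613
ΔP/P ≈ -0.015598 + 0.0001613 = -0.015437 = -1.5437%.

-1.54%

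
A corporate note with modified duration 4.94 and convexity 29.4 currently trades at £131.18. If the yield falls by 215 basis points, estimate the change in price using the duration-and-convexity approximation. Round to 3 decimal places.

+£14.824

Duration effect: -D_mod·Δy = -4.94 × (-0.0215) = +0.106210
Convexity effect: ½·C·(Δy)² = 0.5 × 29.4 × (-0.0215)² = +0.006795075
ΔP/P ≈ +0.106210 + 0.006795075 = +0.113005075
ΔP ≈ 131.18 × (+0.113005075) = +14.8240057385.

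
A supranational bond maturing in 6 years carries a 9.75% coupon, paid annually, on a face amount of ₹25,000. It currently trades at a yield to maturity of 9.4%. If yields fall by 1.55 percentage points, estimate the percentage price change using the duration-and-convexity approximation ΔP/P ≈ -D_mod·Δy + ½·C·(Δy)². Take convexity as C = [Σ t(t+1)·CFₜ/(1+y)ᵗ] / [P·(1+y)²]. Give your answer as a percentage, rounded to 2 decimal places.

+7.15%

With y = 0.094:
  t   CF        PV=CF/(1+0.094)^t    t·PV        t(t+1)·PV
  1     2,437.50     2,228.0622     2,228.0622       4,456.1243
  2     2,437.50     2,036.6199     4,073.2398      12,219.7193
  3     2,437.50     1,861.6270     5,584.8809      22,339.5234
  4     2,437.50     1,701.6700     6,806.6799      34,033.3995
  5     2,437.50     1,555.4570     7,777.2851      46,663.7105
  6    27,437.50    16,004.4445    96,026.6672     672,186.6703
  Σ                 25,387.8805   122,496.8150     791,899.1474
P = 25,387.8805; D_Mac = 4.82501 yrs; D_mod = 4.41043 yrs; C = 26.06206.
Duration effect: -4.41043 × (-0.0155) = +0.068362
Convexity effect: 0.5 × 26.06206 × (-0.0155)² = +0.0031307
ΔP/P ≈ +0.068362 + 0.0031307 = +0.071492 = +7.1492%.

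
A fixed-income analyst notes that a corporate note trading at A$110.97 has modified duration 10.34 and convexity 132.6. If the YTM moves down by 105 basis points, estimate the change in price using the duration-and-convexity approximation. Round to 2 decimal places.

Duration effect: -D_mod·Δy = -10.34 × (-0.0105) = +0.108570
Convexity effect: ½·C·(Δy)² = 0.5 × 132.6 × (-0.0105)² = +0.007309575
ΔP/P ≈ +0.108570 + 0.007309575 = +0.115879575
ΔP ≈ 110.97 × (+0.115879575) = +12.85915643775.

+A$12.86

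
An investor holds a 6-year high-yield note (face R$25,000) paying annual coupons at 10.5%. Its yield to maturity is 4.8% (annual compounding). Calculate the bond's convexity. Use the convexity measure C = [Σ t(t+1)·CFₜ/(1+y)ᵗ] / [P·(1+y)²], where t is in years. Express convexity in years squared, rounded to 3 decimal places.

With y = 0.048:
  t   CF        PV=CF/(1+0.048)^t    t·PV        t(t+1)·PV
  1     2,625.00     2,504.7710     2,504.7710       5,009.5420
  2     2,625.00     2,390.0487     4,780.0973      14,340.2919
  3     2,625.00     2,280.5808     6,841.7423      27,366.9694
  4     2,625.00     2,176.1267     8,704.5068      43,522.5340
  5     2,625.00     2,076.4568    10,382.2839      62,293.7032
  6    27,625.00    20,851.3698   125,108.2189     875,757.5321
  Σ                 32,279.3537   158,321.6202   1,028,290.5725
P = 32,279.3537.
Convexity = Σ t(t+1)·PV / [P·(1+y)²] = 1,028,290.5725 / (32,279.3537 × 1.098304) = 29.00471.

29.005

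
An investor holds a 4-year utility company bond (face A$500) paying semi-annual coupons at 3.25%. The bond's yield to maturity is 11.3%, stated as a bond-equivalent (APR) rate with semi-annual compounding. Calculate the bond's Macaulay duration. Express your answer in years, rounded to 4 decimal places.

Periodic yield y = 0.0565. Discount each cash flow and weight by its period:
  t   CF        PV=CF/(1+0.0565)^t    t·PV
  1        8.125         7.6905         7.6905
  2        8.125         7.2792        14.5584
  3        8.125         6.8899        20.6698
  4        8.125         6.5215        26.0859
  5        8.125         6.1727        30.8635
  6        8.125         5.8426        35.0556
  7        8.125         5.5301        38.7110
  8      508.125       327.3517     2,618.8133
  Σ                    373.2782     2,792.4481
Price P = Σ PV = 373.2782.
Macaulay duration = Σ(t·PV) / P = 2,792.4481 / 373.2782 = 7.48088 half-year periods.
In years: 7.48088 / 2 = 3.74044 years.

3.7404 years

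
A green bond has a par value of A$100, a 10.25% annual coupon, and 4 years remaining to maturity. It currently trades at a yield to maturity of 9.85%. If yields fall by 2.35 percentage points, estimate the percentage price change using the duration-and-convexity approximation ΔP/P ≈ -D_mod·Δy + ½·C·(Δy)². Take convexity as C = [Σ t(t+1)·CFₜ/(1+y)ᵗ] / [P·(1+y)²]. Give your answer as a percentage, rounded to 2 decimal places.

+7.82%

With y = 0.0985:
  t   CF        PV=CF/(1+0.0985)^t    t·PV        t(t+1)·PV
  1        10.25         9.3309         9.3309          18.6618
  2        10.25         8.4942        16.9884          50.9653
  3        10.25         7.7326        23.1977          92.7908
  4       110.25        75.7144       302.8575       1,514.2875
  Σ                    101.2721       352.3746       1,676.7055
P = 101.2721; D_Mac = 3.47948 yrs; D_mod = 3.16749 yrs; C = 13.72041.
Duration effect: -3.16749 × (-0.0235) = +0.074436
Convexity effect: 0.5 × 13.72041 × (-0.0235)² = +0.0037885
ΔP/P ≈ +0.074436 + 0.0037885 = +0.078224 = +7.8224%.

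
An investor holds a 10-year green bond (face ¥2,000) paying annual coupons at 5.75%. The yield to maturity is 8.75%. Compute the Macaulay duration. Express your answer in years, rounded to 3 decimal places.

Periodic yield y = 0.0875. Discount each cash flow and weight by its year:
  t   CF        PV=CF/(1+0.0875)^t    t·PV
  1       115.00       105.7471       105.7471
  2       115.00        97.2387       194.4775
  3       115.00        89.4149       268.2448
  4       115.00        82.2206       328.8825
  5       115.00        75.6052       378.0259
  6       115.00        69.5220       417.1320
  7       115.00        63.9283       447.4979
  8       115.00        58.7846       470.2770
  9       115.00        54.0548       486.4934
  10    2,115.00       914.1505     9,141.5053
  Σ                  1,610.6668    12,238.2833
Price P = Σ PV = 1,610.6668.
Macaulay duration = Σ(t·PV) / P = 12,238.2833 / 1,610.6668 = 7.59827 years.

7.598 years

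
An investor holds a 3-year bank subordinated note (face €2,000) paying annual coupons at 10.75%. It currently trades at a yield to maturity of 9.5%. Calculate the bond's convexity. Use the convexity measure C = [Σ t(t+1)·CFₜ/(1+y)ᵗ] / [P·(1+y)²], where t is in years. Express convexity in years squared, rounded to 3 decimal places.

8.779

With y = 0.095:
  t   CF        PV=CF/(1+0.095)^t    t·PV        t(t+1)·PV
  1       215.00       196.3470       196.3470         392.6941
  2       215.00       179.3124       358.6247       1,075.8741
  3     2,215.00     1,687.0633     5,061.1898      20,244.7594
  Σ                  2,062.7227     5,616.1616      21,713.3276
P = 2,062.7227.
Convexity = Σ t(t+1)·PV / [P·(1+y)²] = 21,713.3276 / (2,062.7227 × 1.199025) = 8.77925.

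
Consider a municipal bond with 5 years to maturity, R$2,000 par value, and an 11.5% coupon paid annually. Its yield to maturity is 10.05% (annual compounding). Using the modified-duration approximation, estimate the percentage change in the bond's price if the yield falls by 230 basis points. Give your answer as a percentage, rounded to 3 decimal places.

+8.560%

Periodic yield y = 0.1005. Modified duration first:
  t   CF        PV=CF/(1+0.1005)^t    t·PV
  1       230.00       208.9959       208.9959
  2       230.00       189.9100       379.8199
  3       230.00       172.5670       517.7009
  4       230.00       156.8078       627.2312
  5     2,230.00     1,381.5119     6,907.5595
  Σ                  2,109.7925     8,641.3074
P = 2,109.7925; D_Mac = 4.09581 yrs; D_mod = 4.09581/(1+0.1005) = 3.72177 yrs.
ΔP/P ≈ -D_mod · Δy = -3.72177 × (-0.023) = +0.085601 = +8.5601%.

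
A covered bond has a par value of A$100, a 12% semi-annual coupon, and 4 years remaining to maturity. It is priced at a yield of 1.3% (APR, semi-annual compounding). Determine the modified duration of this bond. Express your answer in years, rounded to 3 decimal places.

Periodic yield y = 0.0065. First find Macaulay duration:
  t   CF        PV=CF/(1+0.0065)^t    t·PV
  1         6.00         5.9613         5.9613
  2         6.00         5.9228        11.8455
  3         6.00         5.8845        17.6535
  4         6.00         5.8465        23.3860
  5         6.00         5.8087        29.0437
  6         6.00         5.7712        34.6274
  7         6.00         5.7340        40.1377
  8       106.00       100.6458       805.1664
  Σ                    141.5747       967.8215
P = 141.5747; Macaulay duration = 967.8215 / 141.5747 = 6.83612 half-year periods = 3.41806 years.
Modified duration = D_Mac / (1 + y) = 3.41806 / 1.0065 = 3.39598 years.

3.396 years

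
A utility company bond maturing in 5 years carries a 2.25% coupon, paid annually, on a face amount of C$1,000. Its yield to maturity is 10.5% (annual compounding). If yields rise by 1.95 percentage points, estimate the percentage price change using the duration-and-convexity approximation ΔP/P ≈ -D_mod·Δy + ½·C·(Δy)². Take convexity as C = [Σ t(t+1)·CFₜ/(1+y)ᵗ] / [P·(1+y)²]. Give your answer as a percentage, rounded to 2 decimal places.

With y = 0.105:
  t   CF        PV=CF/(1+0.105)^t    t·PV        t(t+1)·PV
  1        22.50        20.3620        20.3620          40.7240
  2        22.50        18.4271        36.8543         110.5628
  3        22.50        16.6761        50.0284         200.1137
  4        22.50        15.0915        60.3661         301.8307
  5     1,022.50       620.6574     3,103.2869      18,619.7215
  Σ                    691.2142     3,270.8978      19,272.9528
P = 691.2142; D_Mac = 4.73210 yrs; D_mod = 4.28245 yrs; C = 22.83553.
Duration effect: -4.28245 × (+0.0195) = -0.083508
Convexity effect: 0.5 × 22.83553 × (0.0195)² = +0.0043416
ΔP/P ≈ -0.083508 + 0.0043416 = -0.079166 = -7.9166%.

-7.92%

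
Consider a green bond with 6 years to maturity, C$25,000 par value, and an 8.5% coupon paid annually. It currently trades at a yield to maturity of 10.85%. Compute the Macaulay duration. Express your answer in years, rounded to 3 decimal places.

Periodic yield y = 0.1085. Discount each cash flow and weight by its year:
  t   CF        PV=CF/(1+0.1085)^t    t·PV
  1     2,125.00     1,917.0050     1,917.0050
  2     2,125.00     1,729.3685     3,458.7370
  3     2,125.00     1,560.0979     4,680.2936
  4     2,125.00     1,407.3955     5,629.5818
  5     2,125.00     1,269.6396     6,348.1978
  6    27,125.00    14,620.2757    87,721.6542
  Σ                 22,503.7820   109,755.4693
Price P = Σ PV = 22,503.7820.
Macaulay duration = Σ(t·PV) / P = 109,755.4693 / 22,503.7820 = 4.87720 years.

4.877 years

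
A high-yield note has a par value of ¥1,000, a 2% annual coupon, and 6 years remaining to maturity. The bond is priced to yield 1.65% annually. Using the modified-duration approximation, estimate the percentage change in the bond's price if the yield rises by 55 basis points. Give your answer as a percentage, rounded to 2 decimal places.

Periodic yield y = 0.0165. Modified duration first:
  t   CF        PV=CF/(1+0.0165)^t    t·PV
  1        20.00        19.6754        19.6754
  2        20.00        19.3560        38.7120
  3        20.00        19.0418        57.1254
  4        20.00        18.7327        74.9308
  5        20.00        18.4286        92.1432
  6     1,020.00       924.6042     5,547.6254
  Σ                  1,019.8387     5,830.2120
P = 1,019.8387; D_Mac = 5.71680 yrs; D_mod = 5.71680/(1+0.0165) = 5.62400 yrs.
ΔP/P ≈ -D_mod · Δy = -5.62400 × (+0.0055) = -0.030932 = -3.0932%.

-3.09%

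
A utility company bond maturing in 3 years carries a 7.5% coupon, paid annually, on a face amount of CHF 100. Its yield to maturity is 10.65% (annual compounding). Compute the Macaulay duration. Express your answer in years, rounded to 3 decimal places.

2.787 years

Periodic yield y = 0.1065. Discount each cash flow and weight by its year:
  t   CF        PV=CF/(1+0.1065)^t    t·PV
  1         7.50         6.7781         6.7781
  2         7.50         6.1257        12.2515
  3       107.50        79.3513       238.0540
  Σ                     92.2552       257.0836
Price P = Σ PV = 92.2552.
Macaulay duration = Σ(t·PV) / P = 257.0836 / 92.2552 = 2.78666 years.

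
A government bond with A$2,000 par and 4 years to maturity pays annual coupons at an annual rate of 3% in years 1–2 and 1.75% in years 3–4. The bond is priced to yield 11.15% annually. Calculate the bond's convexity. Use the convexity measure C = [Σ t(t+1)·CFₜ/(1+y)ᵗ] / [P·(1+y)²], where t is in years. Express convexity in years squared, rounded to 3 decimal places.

15.161

With y = 0.1115:
  t   CF        PV=CF/(1+0.1115)^t    t·PV        t(t+1)·PV
  1        60.00        53.9811        53.9811         107.9622
  2        60.00        48.5660        97.1320         291.3960
  3        35.00        25.4882        76.4647         305.8587
  4     2,035.00     1,333.2959     5,333.1836      26,665.9181
  Σ                  1,461.3312     5,560.7614      27,371.1350
P = 1,461.3312.
Convexity = Σ t(t+1)·PV / [P·(1+y)²] = 27,371.1350 / (1,461.3312 × 1.235432) = 15.16091.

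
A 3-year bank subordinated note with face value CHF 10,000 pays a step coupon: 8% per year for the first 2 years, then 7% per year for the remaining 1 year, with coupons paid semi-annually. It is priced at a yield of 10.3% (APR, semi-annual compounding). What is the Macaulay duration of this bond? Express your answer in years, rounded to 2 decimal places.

2.72 years

Periodic yield y = 0.0515. Discount each cash flow and weight by its period:
  t   CF        PV=CF/(1+0.0515)^t    t·PV
  1       400.00       380.4089       380.4089
  2       400.00       361.7774       723.5548
  3       400.00       344.0584     1,032.1752
  4       400.00       327.2072     1,308.8289
  5       350.00       272.2837     1,361.4185
  6    10,350.00     7,657.4591    45,944.7548
  Σ                  9,343.1948    50,751.1412
Price P = Σ PV = 9,343.1948.
Macaulay duration = Σ(t·PV) / P = 50,751.1412 / 9,343.1948 = 5.43188 half-year periods.
In years: 5.43188 / 2 = 2.71594 years.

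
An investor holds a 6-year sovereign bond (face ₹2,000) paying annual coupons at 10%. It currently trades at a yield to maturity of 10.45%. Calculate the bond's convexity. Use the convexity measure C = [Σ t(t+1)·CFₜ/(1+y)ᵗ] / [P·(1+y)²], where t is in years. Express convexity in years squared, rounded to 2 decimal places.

With y = 0.1045:
  t   CF        PV=CF/(1+0.1045)^t    t·PV        t(t+1)·PV
  1       200.00       181.0774       181.0774         362.1548
  2       200.00       163.9451       327.8903         983.6709
  3       200.00       148.4338       445.3014       1,781.2057
  4       200.00       134.3900       537.5602       2,687.8010
  5       200.00       121.6750       608.3751       3,650.2503
  6     2,200.00     1,211.7928     7,270.7567      50,895.2966
  Σ                  1,961.3142     9,370.9610      60,360.3794
P = 1,961.3142.
Convexity = Σ t(t+1)·PV / [P·(1+y)²] = 60,360.3794 / (1,961.3142 × 1.219920) = 25.22745.

25.23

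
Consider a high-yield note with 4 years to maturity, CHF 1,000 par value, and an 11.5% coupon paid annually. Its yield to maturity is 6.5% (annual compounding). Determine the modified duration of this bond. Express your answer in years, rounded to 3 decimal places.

3.257 years

Periodic yield y = 0.065. First find Macaulay duration:
  t   CF        PV=CF/(1+0.065)^t    t·PV
  1       115.00       107.9812       107.9812
  2       115.00       101.3908       202.7816
  3       115.00        95.2026       285.6079
  4     1,115.00       866.7152     3,466.8610
  Σ                  1,171.2899     4,063.2318
P = 1,171.2899; Macaulay duration = 4,063.2318 / 1,171.2899 = 3.46902 years.
Modified duration = D_Mac / (1 + y) = 3.46902 / 1.065 = 3.25730 years.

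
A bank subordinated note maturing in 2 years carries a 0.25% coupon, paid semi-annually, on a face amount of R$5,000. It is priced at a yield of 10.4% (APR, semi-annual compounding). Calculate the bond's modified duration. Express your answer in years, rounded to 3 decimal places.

Periodic yield y = 0.052. First find Macaulay duration:
  t   CF        PV=CF/(1+0.052)^t    t·PV
  1         6.25         5.9411         5.9411
  2         6.25         5.6474        11.2948
  3         6.25         5.3683        16.1048
  4     5,006.25     4,087.4229    16,349.6916
  Σ                  4,104.3796    16,383.0322
P = 4,104.3796; Macaulay duration = 16,383.0322 / 4,104.3796 = 3.99160 half-year periods = 1.99580 years.
Modified duration = D_Mac / (1 + y) = 1.99580 / 1.052 = 1.89715 years.

1.897 years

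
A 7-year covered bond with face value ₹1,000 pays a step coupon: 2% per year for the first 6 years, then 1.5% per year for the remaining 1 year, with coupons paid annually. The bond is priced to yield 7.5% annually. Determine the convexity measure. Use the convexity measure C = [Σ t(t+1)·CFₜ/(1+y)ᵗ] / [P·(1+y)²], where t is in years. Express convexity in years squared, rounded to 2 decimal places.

With y = 0.075:
  t   CF        PV=CF/(1+0.075)^t    t·PV        t(t+1)·PV
  1        20.00        18.6047        18.6047          37.2093
  2        20.00        17.3067        34.6133         103.8399
  3        20.00        16.0992        48.2976         193.1905
  4        20.00        14.9760        59.9040         299.5202
  5        20.00        13.9312        69.6559         417.9352
  6        20.00        12.9592        77.7554         544.2877
  7     1,015.00       611.7962     4,282.5736      34,260.5886
  Σ                    705.6732     4,591.4044      35,856.5714
P = 705.6732.
Convexity = Σ t(t+1)·PV / [P·(1+y)²] = 35,856.5714 / (705.6732 × 1.155625) = 43.96917.

43.97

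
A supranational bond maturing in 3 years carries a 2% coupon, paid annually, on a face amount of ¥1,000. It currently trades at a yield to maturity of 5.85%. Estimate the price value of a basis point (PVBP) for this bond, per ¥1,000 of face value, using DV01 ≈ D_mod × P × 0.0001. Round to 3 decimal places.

¥0.249

Periodic yield y = 0.0585.
  t   CF        PV=CF/(1+0.0585)^t    t·PV
  1        20.00        18.8947        18.8947
  2        20.00        17.8504        35.7008
  3     1,020.00       860.0577     2,580.1731
  Σ                    896.8028     2,634.7686
P = 896.8028; D_Mac = 2.93796 yrs; D_mod = 2.77559 yrs.
DV01 ≈ 2.77559 × 896.8028 × 0.0001 = 0.248915.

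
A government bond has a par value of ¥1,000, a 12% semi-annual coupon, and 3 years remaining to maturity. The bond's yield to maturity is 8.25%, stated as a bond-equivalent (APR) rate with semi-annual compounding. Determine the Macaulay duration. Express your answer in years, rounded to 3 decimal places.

2.627 years

Periodic yield y = 0.04125. Discount each cash flow and weight by its period:
  t   CF        PV=CF/(1+0.04125)^t    t·PV
  1        60.00        57.6230        57.6230
  2        60.00        55.3403       110.6805
  3        60.00        53.1479       159.4437
  4        60.00        51.0424       204.1696
  5        60.00        49.0203       245.1016
  6     1,060.00       831.7174     4,990.3043
  Σ                  1,097.8913     5,767.3229
Price P = Σ PV = 1,097.8913.
Macaulay duration = Σ(t·PV) / P = 5,767.3229 / 1,097.8913 = 5.25309 half-year periods.
In years: 5.25309 / 2 = 2.62655 years.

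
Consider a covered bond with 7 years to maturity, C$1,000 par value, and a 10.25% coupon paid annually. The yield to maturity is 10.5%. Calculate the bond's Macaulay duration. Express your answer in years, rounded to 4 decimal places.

5.3126 years

Periodic yield y = 0.105. Discount each cash flow and weight by its year:
  t   CF        PV=CF/(1+0.105)^t    t·PV
  1       102.50        92.7602        92.7602
  2       102.50        83.9459       167.8917
  3       102.50        75.9691       227.9073
  4       102.50        68.7503       275.0013
  5       102.50        62.2175       311.0874
  6       102.50        56.3054       337.8325
  7     1,102.50       548.0784     3,836.5485
  Σ                    988.0267     5,249.0290
Price P = Σ PV = 988.0267.
Macaulay duration = Σ(t·PV) / P = 5,249.0290 / 988.0267 = 5.31264 years.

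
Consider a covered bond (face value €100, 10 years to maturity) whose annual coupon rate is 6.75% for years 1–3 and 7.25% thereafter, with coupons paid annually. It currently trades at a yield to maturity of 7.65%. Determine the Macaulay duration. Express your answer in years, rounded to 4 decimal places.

7.4810 years

Periodic yield y = 0.0765. Discount each cash flow and weight by its year:
  t   CF        PV=CF/(1+0.0765)^t    t·PV
  1         6.75         6.2703         6.2703
  2         6.75         5.8247        11.6495
  3         6.75         5.4108        16.2324
  4         7.25         5.3986        21.5944
  5         7.25         5.0150        25.0748
  6         7.25         4.6586        27.9515
  7         7.25         4.3275        30.2927
  8         7.25         4.0200        32.1600
  9         7.25         3.7343        33.6089
  10      107.25        51.3165       513.1649
  Σ                     95.9763       717.9994
Price P = Σ PV = 95.9763.
Macaulay duration = Σ(t·PV) / P = 717.9994 / 95.9763 = 7.48100 years.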